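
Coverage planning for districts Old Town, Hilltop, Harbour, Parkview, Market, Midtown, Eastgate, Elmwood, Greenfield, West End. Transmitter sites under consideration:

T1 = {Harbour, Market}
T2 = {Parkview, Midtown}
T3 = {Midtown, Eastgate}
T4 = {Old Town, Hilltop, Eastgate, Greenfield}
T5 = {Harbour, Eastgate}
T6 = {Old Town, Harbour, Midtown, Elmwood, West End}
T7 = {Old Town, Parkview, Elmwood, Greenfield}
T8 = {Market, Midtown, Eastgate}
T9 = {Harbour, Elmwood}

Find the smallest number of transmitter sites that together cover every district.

T1, T2, T4, T6 together cover {Old Town, Hilltop, Harbour, Parkview, Market, Midtown, Eastgate, Elmwood, Greenfield, West End} — every district.
No 3 of the 9 transmitter sites cover everything (all 84 triples fall short), so 4 is minimum.

4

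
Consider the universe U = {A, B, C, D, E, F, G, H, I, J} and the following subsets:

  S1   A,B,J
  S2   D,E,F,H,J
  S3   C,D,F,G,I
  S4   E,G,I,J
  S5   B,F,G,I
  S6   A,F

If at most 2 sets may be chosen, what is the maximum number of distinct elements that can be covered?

Choosing S1, S3 covers {A, B, C, D, F, G, I, J} — 8 elements.
No choice of 2 sets does better; here E, H are left uncovered.

8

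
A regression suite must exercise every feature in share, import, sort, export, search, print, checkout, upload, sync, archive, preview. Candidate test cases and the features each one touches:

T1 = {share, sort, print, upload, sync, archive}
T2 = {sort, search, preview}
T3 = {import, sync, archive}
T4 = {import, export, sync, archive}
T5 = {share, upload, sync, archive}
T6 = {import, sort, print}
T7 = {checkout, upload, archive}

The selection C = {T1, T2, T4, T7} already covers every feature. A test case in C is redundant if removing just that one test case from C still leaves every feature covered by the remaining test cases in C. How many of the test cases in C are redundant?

Drop T1: share, print uncovered — not redundant.
Drop T2: search, preview uncovered — not redundant.
Drop T4: import, export uncovered — not redundant.
Drop T7: checkout uncovered — not redundant.
None of the test cases in C is redundant.

0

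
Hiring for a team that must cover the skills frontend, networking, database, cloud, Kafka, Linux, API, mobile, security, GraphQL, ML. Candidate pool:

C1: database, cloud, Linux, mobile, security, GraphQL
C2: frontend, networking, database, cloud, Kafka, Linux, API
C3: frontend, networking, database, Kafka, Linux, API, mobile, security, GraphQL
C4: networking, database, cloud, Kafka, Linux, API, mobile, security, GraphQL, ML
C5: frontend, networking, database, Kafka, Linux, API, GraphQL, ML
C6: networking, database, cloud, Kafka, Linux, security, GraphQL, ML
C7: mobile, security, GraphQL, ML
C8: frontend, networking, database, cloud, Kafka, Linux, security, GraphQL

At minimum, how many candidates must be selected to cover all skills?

2

C1, C5 together cover {frontend, networking, database, cloud, Kafka, Linux, API, mobile, security, GraphQL, ML} — every skill.
No single candidate contains all 11 skills, so 2 is optimal.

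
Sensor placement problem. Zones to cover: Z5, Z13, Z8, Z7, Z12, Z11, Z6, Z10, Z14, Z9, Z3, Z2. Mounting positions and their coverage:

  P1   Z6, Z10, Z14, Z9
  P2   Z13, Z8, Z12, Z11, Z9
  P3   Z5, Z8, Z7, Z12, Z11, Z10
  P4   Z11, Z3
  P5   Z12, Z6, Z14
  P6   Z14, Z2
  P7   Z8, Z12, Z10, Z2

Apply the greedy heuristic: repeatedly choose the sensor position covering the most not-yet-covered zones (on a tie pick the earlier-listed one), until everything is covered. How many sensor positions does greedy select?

5

Pick 1: P3 covers 6 new zones (Z5, Z8, Z7, Z12, Z11, Z10).
Pick 2: P1 covers 3 new zones (Z6, Z14, Z9).
Pick 3: P2 covers 1 new zones (Z13).
Pick 4: P4 covers 1 new zones (Z3).
Pick 5: P6 covers 1 new zones (Z2).
Greedy uses 5 sensor positions.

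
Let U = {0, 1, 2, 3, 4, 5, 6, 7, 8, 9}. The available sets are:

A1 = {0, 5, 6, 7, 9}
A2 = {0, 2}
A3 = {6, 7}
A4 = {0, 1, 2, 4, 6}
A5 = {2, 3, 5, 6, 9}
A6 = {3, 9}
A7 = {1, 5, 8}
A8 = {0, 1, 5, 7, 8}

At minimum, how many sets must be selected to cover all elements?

A4, A5, A8 together cover {0, 1, 2, 3, 4, 5, 6, 7, 8, 9} — every element.
No 2 of the 8 sets cover everything (all 28 pairs fall short), so 3 is minimum.
Greedy (largest uncovered first) would take A1, A4, A5, A7 — 4 sets — but 3 suffice.

3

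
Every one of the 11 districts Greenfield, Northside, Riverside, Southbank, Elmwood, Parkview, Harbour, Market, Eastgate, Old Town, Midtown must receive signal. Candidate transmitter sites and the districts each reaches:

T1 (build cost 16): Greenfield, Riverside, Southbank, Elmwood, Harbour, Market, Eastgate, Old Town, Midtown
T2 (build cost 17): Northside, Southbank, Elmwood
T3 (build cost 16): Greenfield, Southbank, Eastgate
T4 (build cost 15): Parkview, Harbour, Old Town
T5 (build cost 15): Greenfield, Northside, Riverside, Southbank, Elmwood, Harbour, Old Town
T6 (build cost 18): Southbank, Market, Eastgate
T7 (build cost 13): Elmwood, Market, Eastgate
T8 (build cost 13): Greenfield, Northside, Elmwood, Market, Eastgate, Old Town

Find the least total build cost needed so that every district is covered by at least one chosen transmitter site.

44

T1, T4, T8 cover every district at build cost 16 + 15 + 13 = 44.
Any cover uses at least 3 transmitter sites; among all covering selections none totals below 44.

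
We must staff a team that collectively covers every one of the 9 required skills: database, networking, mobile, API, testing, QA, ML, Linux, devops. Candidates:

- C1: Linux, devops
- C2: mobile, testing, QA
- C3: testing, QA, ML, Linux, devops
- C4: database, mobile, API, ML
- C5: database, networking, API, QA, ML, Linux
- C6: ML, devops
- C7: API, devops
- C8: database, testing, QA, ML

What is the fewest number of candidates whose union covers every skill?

C1, C2, C5 together cover {database, networking, mobile, API, testing, QA, ML, Linux, devops} — every skill.
No 2 of the 8 candidates cover everything (all 28 pairs fall short), so 3 is minimum.

3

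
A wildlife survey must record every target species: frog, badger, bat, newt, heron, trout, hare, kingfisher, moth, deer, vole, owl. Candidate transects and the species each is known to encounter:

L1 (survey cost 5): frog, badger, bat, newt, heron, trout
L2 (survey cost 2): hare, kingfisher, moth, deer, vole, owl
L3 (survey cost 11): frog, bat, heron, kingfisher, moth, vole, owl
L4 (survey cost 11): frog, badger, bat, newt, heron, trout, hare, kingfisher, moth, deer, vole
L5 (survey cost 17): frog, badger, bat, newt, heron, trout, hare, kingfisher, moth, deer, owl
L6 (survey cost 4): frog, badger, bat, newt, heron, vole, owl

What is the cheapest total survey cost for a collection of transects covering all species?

7

L1, L2 cover every species at survey cost 5 + 2 = 7.
Any cover uses at least 2 transects; among all covering selections none totals below 7.
Greedy by coverage-per-survey cost would pick L2, L6, L1 for 11 — worse than the optimum 7.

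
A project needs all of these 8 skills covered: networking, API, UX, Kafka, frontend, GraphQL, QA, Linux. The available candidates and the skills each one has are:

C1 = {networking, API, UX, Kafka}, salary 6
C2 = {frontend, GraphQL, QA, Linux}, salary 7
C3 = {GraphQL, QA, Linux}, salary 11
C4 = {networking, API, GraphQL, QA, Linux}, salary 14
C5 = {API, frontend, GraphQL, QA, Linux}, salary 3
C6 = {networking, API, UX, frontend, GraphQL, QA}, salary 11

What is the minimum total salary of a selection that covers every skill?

C1, C5 cover every skill at salary 6 + 3 = 9.
Any cover uses at least 2 candidates; among all covering selections none totals below 9.

9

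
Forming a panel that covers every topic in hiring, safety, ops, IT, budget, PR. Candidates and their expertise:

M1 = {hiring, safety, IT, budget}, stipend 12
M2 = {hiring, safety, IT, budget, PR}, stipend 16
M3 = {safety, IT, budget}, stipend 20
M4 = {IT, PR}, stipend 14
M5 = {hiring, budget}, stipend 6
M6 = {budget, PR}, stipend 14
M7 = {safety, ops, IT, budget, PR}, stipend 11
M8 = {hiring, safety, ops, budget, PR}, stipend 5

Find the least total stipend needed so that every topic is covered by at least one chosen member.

16

M7, M8 cover every topic at stipend 11 + 5 = 16.
Any cover uses at least 2 members; among all covering selections none totals below 16.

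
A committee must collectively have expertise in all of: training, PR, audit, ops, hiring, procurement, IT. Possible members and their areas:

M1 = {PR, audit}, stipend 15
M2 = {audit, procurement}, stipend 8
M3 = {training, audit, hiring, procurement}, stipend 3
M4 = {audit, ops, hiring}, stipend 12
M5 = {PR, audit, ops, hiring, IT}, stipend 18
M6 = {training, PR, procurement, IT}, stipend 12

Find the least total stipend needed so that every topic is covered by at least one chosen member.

M3, M5 cover every topic at stipend 3 + 18 = 21.
Any cover uses at least 2 members; among all covering selections none totals below 21.

21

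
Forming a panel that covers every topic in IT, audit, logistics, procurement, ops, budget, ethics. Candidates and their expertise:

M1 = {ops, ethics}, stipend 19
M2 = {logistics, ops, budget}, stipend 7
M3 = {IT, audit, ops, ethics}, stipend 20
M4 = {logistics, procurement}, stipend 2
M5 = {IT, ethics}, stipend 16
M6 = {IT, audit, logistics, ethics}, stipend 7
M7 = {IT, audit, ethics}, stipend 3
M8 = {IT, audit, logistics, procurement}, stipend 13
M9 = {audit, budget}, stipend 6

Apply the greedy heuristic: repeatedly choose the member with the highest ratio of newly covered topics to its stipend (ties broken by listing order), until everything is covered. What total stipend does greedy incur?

Pick 1: M4 adds 2 new (logistics, procurement) at stipend 2 (ratio 2/2).
Pick 2: M7 adds 3 new (IT, audit, ethics) at stipend 3 (ratio 3/3).
Pick 3: M2 adds 2 new (ops, budget) at stipend 7 (ratio 2/7).
Greedy total stipend: 2 + 3 + 7 = 12.

12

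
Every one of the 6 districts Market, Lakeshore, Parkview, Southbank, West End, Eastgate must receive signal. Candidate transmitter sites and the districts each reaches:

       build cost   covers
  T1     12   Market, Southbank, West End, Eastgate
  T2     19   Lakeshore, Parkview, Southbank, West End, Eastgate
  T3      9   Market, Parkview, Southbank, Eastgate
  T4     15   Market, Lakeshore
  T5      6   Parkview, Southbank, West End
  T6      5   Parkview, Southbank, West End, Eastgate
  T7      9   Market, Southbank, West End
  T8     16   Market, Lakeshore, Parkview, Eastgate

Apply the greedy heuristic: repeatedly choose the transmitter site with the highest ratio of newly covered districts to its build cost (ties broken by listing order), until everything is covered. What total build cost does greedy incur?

20

Pick 1: T6 adds 4 new (Parkview, Southbank, West End, Eastgate) at build cost 5 (ratio 4/5).
Pick 2: T4 adds 2 new (Market, Lakeshore) at build cost 15 (ratio 2/15).
Greedy total build cost: 5 + 15 = 20.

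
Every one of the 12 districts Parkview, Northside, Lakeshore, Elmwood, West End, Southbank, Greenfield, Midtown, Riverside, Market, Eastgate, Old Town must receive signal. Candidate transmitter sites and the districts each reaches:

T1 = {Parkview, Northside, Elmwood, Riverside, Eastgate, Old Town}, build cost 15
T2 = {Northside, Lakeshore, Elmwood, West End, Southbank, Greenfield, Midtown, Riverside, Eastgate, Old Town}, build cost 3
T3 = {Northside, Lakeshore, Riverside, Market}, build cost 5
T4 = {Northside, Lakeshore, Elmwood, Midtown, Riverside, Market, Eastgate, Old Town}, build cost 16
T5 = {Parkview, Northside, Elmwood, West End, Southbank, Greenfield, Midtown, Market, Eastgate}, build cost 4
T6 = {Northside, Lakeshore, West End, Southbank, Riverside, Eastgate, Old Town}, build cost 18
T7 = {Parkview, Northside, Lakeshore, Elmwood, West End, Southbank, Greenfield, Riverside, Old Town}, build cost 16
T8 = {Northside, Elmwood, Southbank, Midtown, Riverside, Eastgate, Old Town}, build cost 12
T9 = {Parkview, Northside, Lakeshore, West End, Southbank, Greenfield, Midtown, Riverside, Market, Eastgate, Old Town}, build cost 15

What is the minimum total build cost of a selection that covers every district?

7

T2, T5 cover every district at build cost 3 + 4 = 7.
Any cover uses at least 2 transmitter sites; among all covering selections none totals below 7.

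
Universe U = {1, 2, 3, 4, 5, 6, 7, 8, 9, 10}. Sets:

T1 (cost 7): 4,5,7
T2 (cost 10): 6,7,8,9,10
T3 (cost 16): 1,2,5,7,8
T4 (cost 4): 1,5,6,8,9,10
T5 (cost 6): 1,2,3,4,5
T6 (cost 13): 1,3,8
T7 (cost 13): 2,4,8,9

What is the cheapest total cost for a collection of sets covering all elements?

16

T2, T5 cover every element at cost 10 + 6 = 16.
Any cover uses at least 2 sets; among all covering selections none totals below 16.
Greedy by coverage-per-cost would pick T4, T5, T1 for 17 — worse than the optimum 16.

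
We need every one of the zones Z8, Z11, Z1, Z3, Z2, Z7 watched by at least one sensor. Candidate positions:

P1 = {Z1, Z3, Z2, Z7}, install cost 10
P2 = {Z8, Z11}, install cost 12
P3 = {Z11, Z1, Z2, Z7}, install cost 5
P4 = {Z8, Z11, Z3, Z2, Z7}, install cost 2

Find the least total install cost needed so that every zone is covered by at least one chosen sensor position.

P3, P4 cover every zone at install cost 5 + 2 = 7.
Any cover uses at least 2 sensor positions; among all covering selections none totals below 7.

7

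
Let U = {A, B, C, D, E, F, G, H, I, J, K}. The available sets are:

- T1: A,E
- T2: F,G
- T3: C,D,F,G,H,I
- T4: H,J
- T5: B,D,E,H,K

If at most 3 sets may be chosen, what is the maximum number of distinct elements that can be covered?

10

Choosing T1, T3, T5 covers {A, B, C, D, E, F, G, H, I, K} — 10 elements.
No choice of 3 sets does better; here J is left uncovered.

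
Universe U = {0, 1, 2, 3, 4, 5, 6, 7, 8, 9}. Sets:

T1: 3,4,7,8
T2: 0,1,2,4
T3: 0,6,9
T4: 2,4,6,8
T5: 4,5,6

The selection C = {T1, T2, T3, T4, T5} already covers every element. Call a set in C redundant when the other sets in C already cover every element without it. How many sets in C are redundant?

Drop T1: 3, 7 uncovered — not redundant.
Drop T2: 1 uncovered — not redundant.
Drop T3: 9 uncovered — not redundant.
Drop T4: the rest still cover every element — redundant.
Drop T5: 5 uncovered — not redundant.
1 redundant: T4.

1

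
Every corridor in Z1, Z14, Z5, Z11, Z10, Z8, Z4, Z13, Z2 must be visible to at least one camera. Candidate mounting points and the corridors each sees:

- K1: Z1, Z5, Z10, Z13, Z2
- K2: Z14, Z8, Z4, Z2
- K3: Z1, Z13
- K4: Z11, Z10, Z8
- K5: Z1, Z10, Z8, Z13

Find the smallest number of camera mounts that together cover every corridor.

K1, K2, K4 together cover {Z1, Z14, Z5, Z11, Z10, Z8, Z4, Z13, Z2} — every corridor.
No 2 of the 5 camera mounts cover everything (all 10 pairs fall short), so 3 is minimum.

3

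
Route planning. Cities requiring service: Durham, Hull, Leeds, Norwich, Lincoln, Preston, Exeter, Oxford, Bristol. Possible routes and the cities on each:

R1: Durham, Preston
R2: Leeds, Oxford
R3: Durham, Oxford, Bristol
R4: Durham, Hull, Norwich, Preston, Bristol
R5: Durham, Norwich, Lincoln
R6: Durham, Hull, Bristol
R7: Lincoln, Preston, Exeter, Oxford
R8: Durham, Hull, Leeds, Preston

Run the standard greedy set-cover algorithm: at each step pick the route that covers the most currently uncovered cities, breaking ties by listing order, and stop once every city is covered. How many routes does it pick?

3

Pick 1: R4 covers 5 new cities (Durham, Hull, Norwich, Preston, Bristol).
Pick 2: R7 covers 3 new cities (Lincoln, Exeter, Oxford).
Pick 3: R2 covers 1 new cities (Leeds).
Greedy uses 3 routes.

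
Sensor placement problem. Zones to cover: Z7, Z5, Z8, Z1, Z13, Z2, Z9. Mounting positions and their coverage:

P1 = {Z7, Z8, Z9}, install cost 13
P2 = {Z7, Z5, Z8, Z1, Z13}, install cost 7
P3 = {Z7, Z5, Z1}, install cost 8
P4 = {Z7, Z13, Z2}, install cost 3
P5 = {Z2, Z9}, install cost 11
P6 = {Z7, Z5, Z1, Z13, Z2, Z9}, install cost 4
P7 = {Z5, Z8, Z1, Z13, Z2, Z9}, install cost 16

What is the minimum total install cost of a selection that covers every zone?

P2, P6 cover every zone at install cost 7 + 4 = 11.
Any cover uses at least 2 sensor positions; among all covering selections none totals below 11.

11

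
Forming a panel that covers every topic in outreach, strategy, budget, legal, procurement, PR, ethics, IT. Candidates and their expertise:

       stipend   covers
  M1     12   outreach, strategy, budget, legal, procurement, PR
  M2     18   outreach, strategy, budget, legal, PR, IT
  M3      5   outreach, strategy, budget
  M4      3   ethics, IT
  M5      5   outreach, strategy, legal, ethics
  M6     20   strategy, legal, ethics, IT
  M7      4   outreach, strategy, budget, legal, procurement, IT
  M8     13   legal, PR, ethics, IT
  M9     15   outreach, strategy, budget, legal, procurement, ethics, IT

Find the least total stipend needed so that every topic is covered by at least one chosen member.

15

M1, M4 cover every topic at stipend 12 + 3 = 15.
Any cover uses at least 2 members; among all covering selections none totals below 15.
Greedy by coverage-per-stipend would pick M7, M4, M1 for 19 — worse than the optimum 15.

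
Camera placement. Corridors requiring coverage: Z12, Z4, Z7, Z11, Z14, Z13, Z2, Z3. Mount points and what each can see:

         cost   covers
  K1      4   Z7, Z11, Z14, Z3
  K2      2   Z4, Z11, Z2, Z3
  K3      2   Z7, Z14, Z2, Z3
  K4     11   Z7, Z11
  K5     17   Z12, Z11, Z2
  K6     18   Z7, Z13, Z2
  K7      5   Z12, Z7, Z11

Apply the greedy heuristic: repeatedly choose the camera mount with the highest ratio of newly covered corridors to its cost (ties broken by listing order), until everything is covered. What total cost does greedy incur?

Pick 1: K2 adds 4 new (Z4, Z11, Z2, Z3) at cost 2 (ratio 4/2).
Pick 2: K3 adds 2 new (Z7, Z14) at cost 2 (ratio 2/2).
Pick 3: K7 adds 1 new (Z12) at cost 5 (ratio 1/5).
Pick 4: K6 adds 1 new (Z13) at cost 18 (ratio 1/18).
Greedy total cost: 2 + 2 + 5 + 18 = 27.

27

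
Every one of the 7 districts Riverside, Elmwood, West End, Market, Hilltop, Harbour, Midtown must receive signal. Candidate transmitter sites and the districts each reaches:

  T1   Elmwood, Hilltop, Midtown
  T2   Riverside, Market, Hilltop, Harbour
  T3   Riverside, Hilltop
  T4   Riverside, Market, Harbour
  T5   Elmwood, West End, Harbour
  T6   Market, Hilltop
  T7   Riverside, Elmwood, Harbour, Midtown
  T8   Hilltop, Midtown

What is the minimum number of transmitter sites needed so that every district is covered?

3

T1, T2, T5 together cover {Riverside, Elmwood, West End, Market, Hilltop, Harbour, Midtown} — every district.
No 2 of the 8 transmitter sites cover everything (all 28 pairs fall short), so 3 is minimum.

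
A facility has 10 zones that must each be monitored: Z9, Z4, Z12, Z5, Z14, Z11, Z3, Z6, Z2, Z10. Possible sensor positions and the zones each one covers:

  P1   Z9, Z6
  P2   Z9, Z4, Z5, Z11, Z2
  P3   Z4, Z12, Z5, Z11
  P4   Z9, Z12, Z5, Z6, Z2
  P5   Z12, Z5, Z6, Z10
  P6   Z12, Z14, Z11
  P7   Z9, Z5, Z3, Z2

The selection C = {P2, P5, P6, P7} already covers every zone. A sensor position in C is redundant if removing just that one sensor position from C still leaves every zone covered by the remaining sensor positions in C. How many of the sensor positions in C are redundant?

Drop P2: Z4 uncovered — not redundant.
Drop P5: Z6, Z10 uncovered — not redundant.
Drop P6: Z14 uncovered — not redundant.
Drop P7: Z3 uncovered — not redundant.
None of the sensor positions in C is redundant.

0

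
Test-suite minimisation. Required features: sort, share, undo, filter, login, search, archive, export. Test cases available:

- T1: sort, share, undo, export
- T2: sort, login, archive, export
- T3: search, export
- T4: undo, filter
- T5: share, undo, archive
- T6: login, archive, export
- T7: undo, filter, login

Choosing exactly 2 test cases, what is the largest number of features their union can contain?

6

Choosing T1, T2 covers {sort, share, undo, login, archive, export} — 6 features.
No choice of 2 test cases does better; here filter, search are left uncovered.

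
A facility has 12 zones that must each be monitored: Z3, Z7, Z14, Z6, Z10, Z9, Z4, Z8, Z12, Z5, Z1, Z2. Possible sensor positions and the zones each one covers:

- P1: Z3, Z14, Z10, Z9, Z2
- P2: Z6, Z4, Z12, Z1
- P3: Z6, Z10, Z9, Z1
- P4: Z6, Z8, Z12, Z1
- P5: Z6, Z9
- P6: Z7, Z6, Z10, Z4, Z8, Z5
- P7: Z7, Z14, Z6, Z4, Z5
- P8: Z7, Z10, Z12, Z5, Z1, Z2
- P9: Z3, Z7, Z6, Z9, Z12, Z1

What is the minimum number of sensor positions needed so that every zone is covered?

3

P1, P2, P6 together cover {Z3, Z7, Z14, Z6, Z10, Z9, Z4, Z8, Z12, Z5, Z1, Z2} — every zone.
No 2 of the 9 sensor positions cover everything (all 36 pairs fall short), so 3 is minimum.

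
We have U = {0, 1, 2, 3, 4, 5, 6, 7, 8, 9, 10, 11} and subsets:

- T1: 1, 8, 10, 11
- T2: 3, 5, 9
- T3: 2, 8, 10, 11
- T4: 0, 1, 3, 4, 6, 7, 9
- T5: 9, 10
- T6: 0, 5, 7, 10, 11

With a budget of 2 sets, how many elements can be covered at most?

11

Choosing T3, T4 covers {0, 1, 2, 3, 4, 6, 7, 8, 9, 10, 11} — 11 elements.
No choice of 2 sets does better; here 5 is left uncovered.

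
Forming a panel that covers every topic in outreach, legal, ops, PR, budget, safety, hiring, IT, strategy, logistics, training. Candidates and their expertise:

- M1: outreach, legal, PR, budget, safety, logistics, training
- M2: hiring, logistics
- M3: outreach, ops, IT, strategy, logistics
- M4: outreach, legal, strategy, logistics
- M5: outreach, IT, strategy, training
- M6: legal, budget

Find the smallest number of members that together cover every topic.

M1, M2, M3 together cover {outreach, legal, ops, PR, budget, safety, hiring, IT, strategy, logistics, training} — every topic.
No 2 of the 6 members cover everything (all 15 pairs fall short), so 3 is minimum.

3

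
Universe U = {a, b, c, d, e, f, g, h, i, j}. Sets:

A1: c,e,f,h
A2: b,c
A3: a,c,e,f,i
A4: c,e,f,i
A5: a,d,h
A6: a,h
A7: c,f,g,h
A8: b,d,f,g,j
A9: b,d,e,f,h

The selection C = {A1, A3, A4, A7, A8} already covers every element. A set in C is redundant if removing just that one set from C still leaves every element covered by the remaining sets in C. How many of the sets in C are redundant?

Drop A1: the rest still cover every element — redundant.
Drop A3: a uncovered — not redundant.
Drop A4: the rest still cover every element — redundant.
Drop A7: the rest still cover every element — redundant.
Drop A8: b, d, j uncovered — not redundant.
3 redundant: A1, A4, A7.

3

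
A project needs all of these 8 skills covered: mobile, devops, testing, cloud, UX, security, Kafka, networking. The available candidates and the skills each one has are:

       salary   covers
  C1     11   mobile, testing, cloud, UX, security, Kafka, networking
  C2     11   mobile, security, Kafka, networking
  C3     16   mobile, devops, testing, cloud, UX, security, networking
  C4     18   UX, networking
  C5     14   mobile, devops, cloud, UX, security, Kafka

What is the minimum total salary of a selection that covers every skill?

25

C1, C5 cover every skill at salary 11 + 14 = 25.
Any cover uses at least 2 candidates; among all covering selections none totals below 25.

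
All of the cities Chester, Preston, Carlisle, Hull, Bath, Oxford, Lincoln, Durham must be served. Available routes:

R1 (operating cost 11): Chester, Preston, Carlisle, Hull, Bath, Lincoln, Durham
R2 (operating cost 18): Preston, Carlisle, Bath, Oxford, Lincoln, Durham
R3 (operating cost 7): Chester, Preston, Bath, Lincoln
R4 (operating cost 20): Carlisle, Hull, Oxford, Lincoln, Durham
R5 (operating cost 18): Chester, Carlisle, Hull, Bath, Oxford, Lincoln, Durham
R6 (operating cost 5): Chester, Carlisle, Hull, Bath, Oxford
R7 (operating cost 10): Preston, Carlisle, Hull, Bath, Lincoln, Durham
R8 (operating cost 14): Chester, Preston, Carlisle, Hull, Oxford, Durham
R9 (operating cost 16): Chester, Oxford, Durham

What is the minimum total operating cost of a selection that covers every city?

R6, R7 cover every city at operating cost 5 + 10 = 15.
Any cover uses at least 2 routes; among all covering selections none totals below 15.

15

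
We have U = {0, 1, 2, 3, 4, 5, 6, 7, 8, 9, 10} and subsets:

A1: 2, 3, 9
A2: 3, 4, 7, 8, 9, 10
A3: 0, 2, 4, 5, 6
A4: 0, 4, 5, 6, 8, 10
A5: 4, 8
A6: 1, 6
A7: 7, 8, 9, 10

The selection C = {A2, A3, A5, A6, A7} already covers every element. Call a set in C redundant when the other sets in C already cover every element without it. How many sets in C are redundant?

2

Drop A2: 3 uncovered — not redundant.
Drop A3: 0, 2, 5 uncovered — not redundant.
Drop A5: the rest still cover every element — redundant.
Drop A6: 1 uncovered — not redundant.
Drop A7: the rest still cover every element — redundant.
2 redundant: A5, A7.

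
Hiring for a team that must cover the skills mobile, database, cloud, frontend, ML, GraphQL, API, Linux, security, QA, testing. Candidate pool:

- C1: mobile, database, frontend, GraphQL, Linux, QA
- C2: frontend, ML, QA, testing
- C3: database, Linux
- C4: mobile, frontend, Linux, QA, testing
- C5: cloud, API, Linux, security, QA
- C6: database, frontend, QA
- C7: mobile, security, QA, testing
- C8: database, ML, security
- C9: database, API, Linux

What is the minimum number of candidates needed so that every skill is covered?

3

C1, C2, C5 together cover {mobile, database, cloud, frontend, ML, GraphQL, API, Linux, security, QA, testing} — every skill.
No 2 of the 9 candidates cover everything (all 36 pairs fall short), so 3 is minimum.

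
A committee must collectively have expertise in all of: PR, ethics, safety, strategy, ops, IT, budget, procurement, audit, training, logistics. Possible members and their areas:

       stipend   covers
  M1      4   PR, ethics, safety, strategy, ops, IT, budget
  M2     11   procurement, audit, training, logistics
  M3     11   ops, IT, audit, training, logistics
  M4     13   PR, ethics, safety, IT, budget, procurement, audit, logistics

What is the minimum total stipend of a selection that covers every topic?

15

M1, M2 cover every topic at stipend 4 + 11 = 15.
Any cover uses at least 2 members; among all covering selections none totals below 15.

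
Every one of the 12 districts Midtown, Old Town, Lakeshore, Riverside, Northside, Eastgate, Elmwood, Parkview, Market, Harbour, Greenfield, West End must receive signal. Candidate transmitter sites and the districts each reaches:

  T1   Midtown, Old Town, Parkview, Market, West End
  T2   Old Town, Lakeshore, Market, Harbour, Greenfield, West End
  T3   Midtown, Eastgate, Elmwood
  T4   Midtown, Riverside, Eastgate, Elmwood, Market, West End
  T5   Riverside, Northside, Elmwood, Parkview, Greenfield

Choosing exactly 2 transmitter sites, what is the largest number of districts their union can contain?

10

Choosing T2, T4 covers {Midtown, Old Town, Lakeshore, Riverside, Eastgate, Elmwood, Market, Harbour, Greenfield, West End} — 10 districts.
No choice of 2 transmitter sites does better; here Northside, Parkview are left uncovered.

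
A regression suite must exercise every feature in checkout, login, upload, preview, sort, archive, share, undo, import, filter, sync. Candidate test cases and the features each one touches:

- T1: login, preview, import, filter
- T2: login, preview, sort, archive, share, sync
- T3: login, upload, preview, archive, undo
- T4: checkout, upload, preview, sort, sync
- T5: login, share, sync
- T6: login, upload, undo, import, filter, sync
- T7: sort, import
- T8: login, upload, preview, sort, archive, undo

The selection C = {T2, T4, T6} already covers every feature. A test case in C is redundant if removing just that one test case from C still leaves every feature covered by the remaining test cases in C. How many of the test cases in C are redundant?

Drop T2: archive, share uncovered — not redundant.
Drop T4: checkout uncovered — not redundant.
Drop T6: undo, import, filter uncovered — not redundant.
None of the test cases in C is redundant.

0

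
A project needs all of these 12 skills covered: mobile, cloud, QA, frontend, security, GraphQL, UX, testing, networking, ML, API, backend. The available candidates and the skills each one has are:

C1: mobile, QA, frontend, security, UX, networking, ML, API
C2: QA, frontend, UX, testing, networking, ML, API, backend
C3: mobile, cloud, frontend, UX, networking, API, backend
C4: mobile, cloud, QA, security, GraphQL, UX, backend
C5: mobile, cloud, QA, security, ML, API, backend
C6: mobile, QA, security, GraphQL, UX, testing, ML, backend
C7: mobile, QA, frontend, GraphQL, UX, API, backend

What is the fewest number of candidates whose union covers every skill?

C2, C4 together cover {mobile, cloud, QA, frontend, security, GraphQL, UX, testing, networking, ML, API, backend} — every skill.
No single candidate contains all 12 skills, so 2 is optimal.
Greedy (largest uncovered first) would take C1, C4, C2 — 3 candidates — but 2 suffice.

2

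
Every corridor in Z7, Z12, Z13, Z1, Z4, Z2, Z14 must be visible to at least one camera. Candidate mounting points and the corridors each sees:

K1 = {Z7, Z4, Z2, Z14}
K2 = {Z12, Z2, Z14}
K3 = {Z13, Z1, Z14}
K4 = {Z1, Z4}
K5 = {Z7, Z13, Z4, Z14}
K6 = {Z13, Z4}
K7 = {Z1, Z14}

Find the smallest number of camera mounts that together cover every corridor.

3

K1, K2, K3 together cover {Z7, Z12, Z13, Z1, Z4, Z2, Z14} — every corridor.
No 2 of the 7 camera mounts cover everything (all 21 pairs fall short), so 3 is minimum.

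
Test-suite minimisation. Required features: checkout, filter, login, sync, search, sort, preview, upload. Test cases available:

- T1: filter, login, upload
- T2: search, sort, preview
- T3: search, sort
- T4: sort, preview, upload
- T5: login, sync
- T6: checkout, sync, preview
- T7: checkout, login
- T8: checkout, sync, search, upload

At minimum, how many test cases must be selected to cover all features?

3

T1, T2, T6 together cover {checkout, filter, login, sync, search, sort, preview, upload} — every feature.
No 2 of the 8 test cases cover everything (all 28 pairs fall short), so 3 is minimum.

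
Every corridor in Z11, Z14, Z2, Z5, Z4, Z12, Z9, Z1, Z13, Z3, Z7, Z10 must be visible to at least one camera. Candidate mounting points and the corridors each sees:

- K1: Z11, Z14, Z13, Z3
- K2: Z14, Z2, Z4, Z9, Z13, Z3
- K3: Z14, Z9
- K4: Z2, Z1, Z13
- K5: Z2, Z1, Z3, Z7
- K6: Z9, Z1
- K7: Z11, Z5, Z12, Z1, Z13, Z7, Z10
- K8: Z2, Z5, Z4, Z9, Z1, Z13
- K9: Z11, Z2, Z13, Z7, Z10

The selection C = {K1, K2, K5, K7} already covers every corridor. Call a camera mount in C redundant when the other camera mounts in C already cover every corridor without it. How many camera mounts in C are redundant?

Drop K1: the rest still cover every corridor — redundant.
Drop K2: Z4, Z9 uncovered — not redundant.
Drop K5: the rest still cover every corridor — redundant.
Drop K7: Z5, Z12, Z10 uncovered — not redundant.
2 redundant: K1, K5.

2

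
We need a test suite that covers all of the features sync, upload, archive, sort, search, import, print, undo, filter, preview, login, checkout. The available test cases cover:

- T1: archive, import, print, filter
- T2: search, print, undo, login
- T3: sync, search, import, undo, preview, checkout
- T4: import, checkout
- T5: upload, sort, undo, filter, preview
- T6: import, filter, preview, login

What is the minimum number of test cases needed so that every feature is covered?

4

T1, T2, T3, T5 together cover {sync, upload, archive, sort, search, import, print, undo, filter, preview, login, checkout} — every feature.
No 3 of the 6 test cases cover everything (all 20 triples fall short), so 4 is minimum.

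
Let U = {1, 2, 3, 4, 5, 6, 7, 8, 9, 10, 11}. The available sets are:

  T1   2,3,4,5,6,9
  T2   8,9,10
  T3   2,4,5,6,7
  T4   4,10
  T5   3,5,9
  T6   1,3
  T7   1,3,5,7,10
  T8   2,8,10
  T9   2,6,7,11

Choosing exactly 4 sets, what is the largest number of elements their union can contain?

Choosing T1, T2, T6, T9 covers {1, 2, 3, 4, 5, 6, 7, 8, 9, 10, 11} — 11 elements.
That is all 11 elements.

11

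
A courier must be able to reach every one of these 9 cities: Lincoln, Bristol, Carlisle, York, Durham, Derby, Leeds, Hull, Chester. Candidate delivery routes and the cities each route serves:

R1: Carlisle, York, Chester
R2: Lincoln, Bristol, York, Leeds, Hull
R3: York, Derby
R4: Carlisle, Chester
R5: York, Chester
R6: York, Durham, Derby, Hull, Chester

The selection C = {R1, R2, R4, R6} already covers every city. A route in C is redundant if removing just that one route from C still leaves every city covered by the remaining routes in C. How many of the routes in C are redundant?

2

Drop R1: the rest still cover every city — redundant.
Drop R2: Lincoln, Bristol, Leeds uncovered — not redundant.
Drop R4: the rest still cover every city — redundant.
Drop R6: Durham, Derby uncovered — not redundant.
2 redundant: R1, R4.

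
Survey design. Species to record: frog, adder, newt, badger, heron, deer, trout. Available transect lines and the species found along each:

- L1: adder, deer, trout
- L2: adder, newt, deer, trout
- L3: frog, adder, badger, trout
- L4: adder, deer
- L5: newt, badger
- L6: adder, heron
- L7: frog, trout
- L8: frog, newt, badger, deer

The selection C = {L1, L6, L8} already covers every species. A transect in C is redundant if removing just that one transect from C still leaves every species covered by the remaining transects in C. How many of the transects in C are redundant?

Drop L1: trout uncovered — not redundant.
Drop L6: heron uncovered — not redundant.
Drop L8: frog, newt, badger uncovered — not redundant.
None of the transects in C is redundant.

0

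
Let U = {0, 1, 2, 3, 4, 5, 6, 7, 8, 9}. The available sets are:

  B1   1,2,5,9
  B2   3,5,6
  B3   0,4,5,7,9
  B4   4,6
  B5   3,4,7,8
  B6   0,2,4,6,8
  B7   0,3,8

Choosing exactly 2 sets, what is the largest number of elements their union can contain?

8

Choosing B1, B5 covers {1, 2, 3, 4, 5, 7, 8, 9} — 8 elements.
No choice of 2 sets does better; here 0, 6 are left uncovered.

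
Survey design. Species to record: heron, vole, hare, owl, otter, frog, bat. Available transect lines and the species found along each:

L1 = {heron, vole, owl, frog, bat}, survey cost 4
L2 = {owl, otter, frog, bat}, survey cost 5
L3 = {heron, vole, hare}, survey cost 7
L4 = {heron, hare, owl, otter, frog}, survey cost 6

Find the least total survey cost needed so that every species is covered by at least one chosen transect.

10

L1, L4 cover every species at survey cost 4 + 6 = 10.
Any cover uses at least 2 transects; among all covering selections none totals below 10.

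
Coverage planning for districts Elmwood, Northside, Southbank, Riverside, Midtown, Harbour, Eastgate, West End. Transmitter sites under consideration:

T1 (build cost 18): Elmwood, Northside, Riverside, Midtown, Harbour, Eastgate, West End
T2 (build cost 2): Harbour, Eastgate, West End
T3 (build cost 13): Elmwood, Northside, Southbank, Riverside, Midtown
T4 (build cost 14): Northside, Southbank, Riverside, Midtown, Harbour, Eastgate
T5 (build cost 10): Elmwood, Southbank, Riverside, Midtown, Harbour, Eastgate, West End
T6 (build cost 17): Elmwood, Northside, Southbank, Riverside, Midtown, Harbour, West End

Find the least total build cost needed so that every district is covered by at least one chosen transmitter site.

15

T2, T3 cover every district at build cost 2 + 13 = 15.
Any cover uses at least 2 transmitter sites; among all covering selections none totals below 15.
Greedy by coverage-per-build cost would pick T2, T5, T3 for 25 — worse than the optimum 15.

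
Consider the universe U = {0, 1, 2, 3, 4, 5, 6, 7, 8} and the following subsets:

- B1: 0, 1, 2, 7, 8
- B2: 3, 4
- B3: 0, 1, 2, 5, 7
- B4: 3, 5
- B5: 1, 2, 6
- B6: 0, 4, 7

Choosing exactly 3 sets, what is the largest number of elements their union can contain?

Choosing B1, B2, B3 covers {0, 1, 2, 3, 4, 5, 7, 8} — 8 elements.
No choice of 3 sets does better; here 6 is left uncovered.

8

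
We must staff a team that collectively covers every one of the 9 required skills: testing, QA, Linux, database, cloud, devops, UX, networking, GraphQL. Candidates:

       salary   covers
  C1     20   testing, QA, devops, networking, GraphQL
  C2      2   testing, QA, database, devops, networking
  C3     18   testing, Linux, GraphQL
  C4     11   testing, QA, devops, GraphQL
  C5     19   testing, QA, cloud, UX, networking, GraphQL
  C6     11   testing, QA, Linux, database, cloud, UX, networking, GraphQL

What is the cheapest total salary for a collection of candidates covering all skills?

13

C2, C6 cover every skill at salary 2 + 11 = 13.
Any cover uses at least 2 candidates; among all covering selections none totals below 13.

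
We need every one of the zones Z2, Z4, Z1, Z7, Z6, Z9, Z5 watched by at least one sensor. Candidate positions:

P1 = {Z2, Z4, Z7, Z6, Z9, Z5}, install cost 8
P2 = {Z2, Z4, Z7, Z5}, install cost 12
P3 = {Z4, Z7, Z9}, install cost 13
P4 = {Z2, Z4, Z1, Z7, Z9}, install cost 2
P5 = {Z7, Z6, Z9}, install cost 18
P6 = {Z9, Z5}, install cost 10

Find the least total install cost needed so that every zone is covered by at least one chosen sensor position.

10

P1, P4 cover every zone at install cost 8 + 2 = 10.
Any cover uses at least 2 sensor positions; among all covering selections none totals below 10.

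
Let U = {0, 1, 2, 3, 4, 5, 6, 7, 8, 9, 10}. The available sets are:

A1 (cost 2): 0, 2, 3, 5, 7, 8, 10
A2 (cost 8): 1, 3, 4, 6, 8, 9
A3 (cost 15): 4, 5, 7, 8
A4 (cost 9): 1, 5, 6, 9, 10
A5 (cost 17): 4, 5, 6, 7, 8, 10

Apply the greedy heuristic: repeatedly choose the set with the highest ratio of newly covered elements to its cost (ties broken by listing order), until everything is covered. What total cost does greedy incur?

Pick 1: A1 adds 7 new (0, 2, 3, 5, 7, 8, 10) at cost 2 (ratio 7/2).
Pick 2: A2 adds 4 new (1, 4, 6, 9) at cost 8 (ratio 4/8).
Greedy total cost: 2 + 8 = 10.

10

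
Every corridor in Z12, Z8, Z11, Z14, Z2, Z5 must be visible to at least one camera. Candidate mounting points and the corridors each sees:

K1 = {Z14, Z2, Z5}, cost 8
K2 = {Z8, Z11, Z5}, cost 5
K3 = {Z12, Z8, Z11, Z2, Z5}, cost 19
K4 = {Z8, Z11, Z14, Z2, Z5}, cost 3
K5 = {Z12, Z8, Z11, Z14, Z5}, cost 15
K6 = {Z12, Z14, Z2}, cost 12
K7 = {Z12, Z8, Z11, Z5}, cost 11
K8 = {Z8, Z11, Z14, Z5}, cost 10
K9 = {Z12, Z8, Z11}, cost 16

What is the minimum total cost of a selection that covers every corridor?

K4, K7 cover every corridor at cost 3 + 11 = 14.
Any cover uses at least 2 camera mounts; among all covering selections none totals below 14.

14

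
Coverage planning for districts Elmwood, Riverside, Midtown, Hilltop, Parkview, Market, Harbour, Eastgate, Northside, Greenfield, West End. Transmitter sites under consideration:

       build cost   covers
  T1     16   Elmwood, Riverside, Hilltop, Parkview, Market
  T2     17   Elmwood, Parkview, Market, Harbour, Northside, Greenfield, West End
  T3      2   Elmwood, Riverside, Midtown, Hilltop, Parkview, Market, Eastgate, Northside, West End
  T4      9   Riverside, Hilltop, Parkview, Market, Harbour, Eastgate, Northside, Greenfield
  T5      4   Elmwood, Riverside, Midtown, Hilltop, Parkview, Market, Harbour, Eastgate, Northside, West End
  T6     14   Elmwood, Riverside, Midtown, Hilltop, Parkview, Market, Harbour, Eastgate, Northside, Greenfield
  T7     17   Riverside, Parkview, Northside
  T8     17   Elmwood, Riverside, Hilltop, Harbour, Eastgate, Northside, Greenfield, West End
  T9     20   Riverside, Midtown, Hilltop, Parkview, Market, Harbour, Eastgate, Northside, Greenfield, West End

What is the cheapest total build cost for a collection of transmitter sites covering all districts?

T3, T4 cover every district at build cost 2 + 9 = 11.
Any cover uses at least 2 transmitter sites; among all covering selections none totals below 11.

11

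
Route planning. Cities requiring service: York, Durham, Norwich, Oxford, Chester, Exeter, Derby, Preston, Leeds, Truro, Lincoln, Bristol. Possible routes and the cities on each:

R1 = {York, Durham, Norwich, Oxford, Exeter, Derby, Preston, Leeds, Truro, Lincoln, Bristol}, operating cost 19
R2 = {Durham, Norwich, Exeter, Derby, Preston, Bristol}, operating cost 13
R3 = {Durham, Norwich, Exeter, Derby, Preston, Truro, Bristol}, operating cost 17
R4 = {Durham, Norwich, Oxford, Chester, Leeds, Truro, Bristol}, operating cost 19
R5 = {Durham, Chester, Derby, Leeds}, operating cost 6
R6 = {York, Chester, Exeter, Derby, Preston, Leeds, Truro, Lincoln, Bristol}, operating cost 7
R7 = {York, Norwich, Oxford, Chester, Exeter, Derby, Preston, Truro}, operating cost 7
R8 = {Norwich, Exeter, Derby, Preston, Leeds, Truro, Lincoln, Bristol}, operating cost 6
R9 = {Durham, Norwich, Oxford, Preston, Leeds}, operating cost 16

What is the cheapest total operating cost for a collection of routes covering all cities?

R5, R7, R8 cover every city at operating cost 6 + 7 + 6 = 19.
Any cover uses at least 2 routes; among all covering selections none totals below 19.

19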